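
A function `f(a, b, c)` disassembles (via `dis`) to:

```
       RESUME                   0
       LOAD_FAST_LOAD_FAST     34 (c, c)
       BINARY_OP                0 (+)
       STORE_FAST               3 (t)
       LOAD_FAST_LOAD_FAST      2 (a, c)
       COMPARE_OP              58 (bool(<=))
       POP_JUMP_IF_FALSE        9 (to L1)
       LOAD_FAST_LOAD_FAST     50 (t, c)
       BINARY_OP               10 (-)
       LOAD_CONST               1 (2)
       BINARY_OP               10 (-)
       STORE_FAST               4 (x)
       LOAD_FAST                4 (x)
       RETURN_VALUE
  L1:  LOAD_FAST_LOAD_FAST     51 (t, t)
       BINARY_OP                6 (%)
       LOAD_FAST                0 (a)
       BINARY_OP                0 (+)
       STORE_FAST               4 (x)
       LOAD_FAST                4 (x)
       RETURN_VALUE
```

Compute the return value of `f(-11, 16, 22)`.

20

LOAD_FAST_LOAD_FAST c,c → push 22,22. Stack: [22, 22]
BINARY_OP + → 22 + 22 = 44. Stack: [44]
STORE_FAST t → t=44. Stack: []
LOAD_FAST_LOAD_FAST a,c → push -11,22. Stack: [-11, 22]
COMPARE_OP bool(<=) → -11 vs 22 = True. Stack: [True]
POP_JUMP_IF_FALSE → pop True; no jump. Stack: []
LOAD_FAST_LOAD_FAST t,c → push 44,22. Stack: [44, 22]
BINARY_OP - → 44 - 22 = 22. Stack: [22]
LOAD_CONST → push 2. Stack: [22, 2]
BINARY_OP - → 22 - 2 = 20. Stack: [20]
STORE_FAST x → x=20. Stack: []
LOAD_FAST x → push 20. Stack: [20]
RETURN_VALUE → return 20.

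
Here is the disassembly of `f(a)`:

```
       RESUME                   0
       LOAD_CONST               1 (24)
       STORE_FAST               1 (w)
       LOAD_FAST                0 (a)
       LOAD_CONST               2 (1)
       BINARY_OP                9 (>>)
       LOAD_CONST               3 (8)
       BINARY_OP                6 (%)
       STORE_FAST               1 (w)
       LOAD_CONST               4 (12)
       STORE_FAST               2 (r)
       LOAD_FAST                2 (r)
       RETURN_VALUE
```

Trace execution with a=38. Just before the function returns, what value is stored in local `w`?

LOAD_CONST → push 24. Stack: [24]
STORE_FAST w → w=24. Stack: []
LOAD_FAST a → push 38. Stack: [38]
LOAD_CONST → push 1. Stack: [38, 1]
BINARY_OP >> → 38 >> 1 = 19. Stack: [19]
LOAD_CONST → push 8. Stack: [19, 8]
BINARY_OP % → 19 % 8 = 3. Stack: [3]
STORE_FAST w → w=3. Stack: []
LOAD_CONST → push 12. Stack: [12]
STORE_FAST r → r=12. Stack: []
LOAD_FAST r → push 12. Stack: [12]
RETURN_VALUE → return 12.

3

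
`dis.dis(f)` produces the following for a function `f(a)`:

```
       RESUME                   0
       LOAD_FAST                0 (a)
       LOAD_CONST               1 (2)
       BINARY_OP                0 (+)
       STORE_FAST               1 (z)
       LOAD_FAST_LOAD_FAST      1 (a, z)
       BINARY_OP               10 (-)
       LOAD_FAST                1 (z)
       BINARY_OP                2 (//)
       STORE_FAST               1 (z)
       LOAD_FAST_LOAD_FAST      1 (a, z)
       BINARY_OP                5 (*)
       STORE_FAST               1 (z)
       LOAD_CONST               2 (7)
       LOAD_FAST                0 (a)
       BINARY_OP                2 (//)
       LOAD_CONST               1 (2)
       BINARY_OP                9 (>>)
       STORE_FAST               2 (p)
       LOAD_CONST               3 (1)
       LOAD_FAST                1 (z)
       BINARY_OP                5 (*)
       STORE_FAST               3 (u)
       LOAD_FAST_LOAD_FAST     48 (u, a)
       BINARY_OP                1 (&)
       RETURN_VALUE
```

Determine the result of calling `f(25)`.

LOAD_FAST a → push 25. Stack: [25]
LOAD_CONST → push 2. Stack: [25, 2]
BINARY_OP + → 25 + 2 = 27. Stack: [27]
STORE_FAST z → z=27. Stack: []
LOAD_FAST_LOAD_FAST a,z → push 25,27. Stack: [25, 27]
BINARY_OP - → 25 - 27 = -2. Stack: [-2]
LOAD_FAST z → push 27. Stack: [-2, 27]
BINARY_OP // → -2 // 27 = -1. Stack: [-1]
STORE_FAST z → z=-1. Stack: []
LOAD_FAST_LOAD_FAST a,z → push 25,-1. Stack: [25, -1]
BINARY_OP * → 25 * -1 = -25. Stack: [-25]
STORE_FAST z → z=-25. Stack: []
LOAD_CONST → push 7. Stack: [7]
LOAD_FAST a → push 25. Stack: [7, 25]
BINARY_OP // → 7 // 25 = 0. Stack: [0]
LOAD_CONST → push 2. Stack: [0, 2]
BINARY_OP >> → 0 >> 2 = 0. Stack: [0]
STORE_FAST p → p=0. Stack: []
LOAD_CONST → push 1. Stack: [1]
LOAD_FAST z → push -25. Stack: [1, -25]
BINARY_OP * → 1 * -25 = -25. Stack: [-25]
STORE_FAST u → u=-25. Stack: []
LOAD_FAST_LOAD_FAST u,a → push -25,25. Stack: [-25, 25]
BINARY_OP & → -25 & 25 = 1. Stack: [1]
RETURN_VALUE → return 1.

1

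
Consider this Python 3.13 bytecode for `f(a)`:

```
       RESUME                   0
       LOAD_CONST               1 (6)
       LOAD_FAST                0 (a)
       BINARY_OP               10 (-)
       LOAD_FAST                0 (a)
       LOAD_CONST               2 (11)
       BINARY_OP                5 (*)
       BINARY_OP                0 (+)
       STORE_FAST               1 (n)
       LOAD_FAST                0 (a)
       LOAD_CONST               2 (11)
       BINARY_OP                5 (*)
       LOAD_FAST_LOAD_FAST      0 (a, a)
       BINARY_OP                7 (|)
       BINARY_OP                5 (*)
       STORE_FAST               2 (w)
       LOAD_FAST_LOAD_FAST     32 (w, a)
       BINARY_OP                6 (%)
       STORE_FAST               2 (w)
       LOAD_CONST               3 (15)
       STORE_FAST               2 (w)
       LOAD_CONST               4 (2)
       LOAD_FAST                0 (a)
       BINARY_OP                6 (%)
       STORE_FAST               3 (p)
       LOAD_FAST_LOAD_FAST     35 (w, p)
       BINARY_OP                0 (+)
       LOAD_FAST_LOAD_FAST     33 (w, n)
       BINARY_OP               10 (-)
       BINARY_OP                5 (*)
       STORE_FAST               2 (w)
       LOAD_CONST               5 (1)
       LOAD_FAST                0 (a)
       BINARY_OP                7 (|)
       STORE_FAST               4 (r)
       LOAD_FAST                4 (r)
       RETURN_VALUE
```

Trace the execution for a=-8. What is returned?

LOAD_CONST → push 6. Stack: [6]
LOAD_FAST a → push -8. Stack: [6, -8]
BINARY_OP - → 6 - -8 = 14. Stack: [14]
LOAD_FAST a → push -8. Stack: [14, -8]
LOAD_CONST → push 11. Stack: [14, -8, 11]
BINARY_OP * → -8 * 11 = -88. Stack: [14, -88]
BINARY_OP + → 14 + -88 = -74. Stack: [-74]
STORE_FAST n → n=-74. Stack: []
LOAD_FAST a → push -8. Stack: [-8]
LOAD_CONST → push 11. Stack: [-8, 11]
BINARY_OP * → -8 * 11 = -88. Stack: [-88]
LOAD_FAST_LOAD_FAST a,a → push -8,-8. Stack: [-88, -8, -8]
BINARY_OP | → -8 | -8 = -8. Stack: [-88, -8]
BINARY_OP * → -88 * -8 = 704. Stack: [704]
STORE_FAST w → w=704. Stack: []
LOAD_FAST_LOAD_FAST w,a → push 704,-8. Stack: [704, -8]
BINARY_OP % → 704 % -8 = 0. Stack: [0]
STORE_FAST w → w=0. Stack: []
LOAD_CONST → push 15. Stack: [15]
STORE_FAST w → w=15. Stack: []
LOAD_CONST → push 2. Stack: [2]
LOAD_FAST a → push -8. Stack: [2, -8]
BINARY_OP % → 2 % -8 = -6. Stack: [-6]
STORE_FAST p → p=-6. Stack: []
LOAD_FAST_LOAD_FAST w,p → push 15,-6. Stack: [15, -6]
BINARY_OP + → 15 + -6 = 9. Stack: [9]
LOAD_FAST_LOAD_FAST w,n → push 15,-74. Stack: [9, 15, -74]
BINARY_OP - → 15 - -74 = 89. Stack: [9, 89]
BINARY_OP * → 9 * 89 = 801. Stack: [801]
STORE_FAST w → w=801. Stack: []
LOAD_CONST → push 1. Stack: [1]
LOAD_FAST a → push -8. Stack: [1, -8]
BINARY_OP | → 1 | -8 = -7. Stack: [-7]
STORE_FAST r → r=-7. Stack: []
LOAD_FAST r → push -7. Stack: [-7]
RETURN_VALUE → return -7.

-7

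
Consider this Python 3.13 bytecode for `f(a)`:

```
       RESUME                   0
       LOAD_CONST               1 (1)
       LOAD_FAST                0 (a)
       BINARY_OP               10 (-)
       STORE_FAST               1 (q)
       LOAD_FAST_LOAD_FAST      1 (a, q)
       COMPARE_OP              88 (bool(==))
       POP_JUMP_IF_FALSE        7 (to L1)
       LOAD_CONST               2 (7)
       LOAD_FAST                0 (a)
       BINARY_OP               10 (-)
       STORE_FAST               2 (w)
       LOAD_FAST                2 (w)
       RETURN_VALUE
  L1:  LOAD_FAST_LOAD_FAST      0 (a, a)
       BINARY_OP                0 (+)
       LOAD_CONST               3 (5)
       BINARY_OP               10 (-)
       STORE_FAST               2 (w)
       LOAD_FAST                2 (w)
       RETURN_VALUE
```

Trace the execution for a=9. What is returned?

LOAD_CONST → push 1. Stack: [1]
LOAD_FAST a → push 9. Stack: [1, 9]
BINARY_OP - → 1 - 9 = -8. Stack: [-8]
STORE_FAST q → q=-8. Stack: []
LOAD_FAST_LOAD_FAST a,q → push 9,-8. Stack: [9, -8]
COMPARE_OP bool(==) → 9 vs -8 = False. Stack: [False]
POP_JUMP_IF_FALSE → pop False; jump. Stack: []
LOAD_FAST_LOAD_FAST a,a → push 9,9. Stack: [9, 9]
BINARY_OP + → 9 + 9 = 18. Stack: [18]
LOAD_CONST → push 5. Stack: [18, 5]
BINARY_OP - → 18 - 5 = 13. Stack: [13]
STORE_FAST w → w=13. Stack: []
LOAD_FAST w → push 13. Stack: [13]
RETURN_VALUE → return 13.

13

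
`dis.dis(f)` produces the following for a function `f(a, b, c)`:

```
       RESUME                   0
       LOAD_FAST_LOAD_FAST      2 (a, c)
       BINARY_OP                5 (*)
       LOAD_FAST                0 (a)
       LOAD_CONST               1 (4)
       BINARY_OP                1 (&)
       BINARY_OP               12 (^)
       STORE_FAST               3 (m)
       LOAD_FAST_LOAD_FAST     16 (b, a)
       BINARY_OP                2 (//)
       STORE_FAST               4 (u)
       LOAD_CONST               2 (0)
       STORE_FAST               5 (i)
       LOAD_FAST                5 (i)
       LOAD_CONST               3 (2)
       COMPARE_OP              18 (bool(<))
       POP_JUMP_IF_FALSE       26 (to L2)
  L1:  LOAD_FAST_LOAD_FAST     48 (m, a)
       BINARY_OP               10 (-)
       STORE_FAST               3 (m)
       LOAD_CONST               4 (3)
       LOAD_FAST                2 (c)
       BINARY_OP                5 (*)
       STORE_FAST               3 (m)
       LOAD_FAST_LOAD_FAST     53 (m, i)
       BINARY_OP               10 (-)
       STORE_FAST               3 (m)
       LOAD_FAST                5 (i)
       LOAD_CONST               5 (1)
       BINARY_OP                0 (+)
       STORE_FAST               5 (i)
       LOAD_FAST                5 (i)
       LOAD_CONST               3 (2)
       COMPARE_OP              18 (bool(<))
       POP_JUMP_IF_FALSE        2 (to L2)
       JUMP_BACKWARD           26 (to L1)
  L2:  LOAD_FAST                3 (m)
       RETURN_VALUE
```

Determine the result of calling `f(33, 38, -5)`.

LOAD_FAST_LOAD_FAST a,c → push 33,-5. Stack: [33, -5]
BINARY_OP * → 33 * -5 = -165. Stack: [-165]
LOAD_FAST a → push 33. Stack: [-165, 33]
LOAD_CONST → push 4. Stack: [-165, 33, 4]
BINARY_OP & → 33 & 4 = 0. Stack: [-165, 0]
BINARY_OP ^ → -165 ^ 0 = -165. Stack: [-165]
STORE_FAST m → m=-165. Stack: []
LOAD_FAST_LOAD_FAST b,a → push 38,33. Stack: [38, 33]
BINARY_OP // → 38 // 33 = 1. Stack: [1]
STORE_FAST u → u=1. Stack: []
LOAD_CONST → push 0. Stack: [0]
STORE_FAST i → i=0. Stack: []
LOAD_FAST i → push 0. Stack: [0]
LOAD_CONST → push 2. Stack: [0, 2]
COMPARE_OP bool(<) → 0 vs 2 = True. Stack: [True]
POP_JUMP_IF_FALSE → pop True; no jump. Stack: []
LOAD_FAST_LOAD_FAST m,a → push -165,33. Stack: [-165, 33]
BINARY_OP - → -165 - 33 = -198. Stack: [-198]
STORE_FAST m → m=-198. Stack: []
LOAD_CONST → push 3. Stack: [3]
LOAD_FAST c → push -5. Stack: [3, -5]
BINARY_OP * → 3 * -5 = -15. Stack: [-15]
STORE_FAST m → m=-15. Stack: []
LOAD_FAST_LOAD_FAST m,i → push -15,0. Stack: [-15, 0]
BINARY_OP - → -15 - 0 = -15. Stack: [-15]
STORE_FAST m → m=-15. Stack: []
LOAD_FAST i → push 0. Stack: [0]
LOAD_CONST → push 1. Stack: [0, 1]
BINARY_OP + → 0 + 1 = 1. Stack: [1]
STORE_FAST i → i=1. Stack: []
LOAD_FAST i → push 1. Stack: [1]
LOAD_CONST → push 2. Stack: [1, 2]
COMPARE_OP bool(<) → 1 vs 2 = True. Stack: [True]
POP_JUMP_IF_FALSE → pop True; no jump. Stack: []
LOAD_FAST_LOAD_FAST m,a → push -15,33. Stack: [-15, 33]
BINARY_OP - → -15 - 33 = -48. Stack: [-48]
STORE_FAST m → m=-48. Stack: []
LOAD_CONST → push 3. Stack: [3]
LOAD_FAST c → push -5. Stack: [3, -5]
BINARY_OP * → 3 * -5 = -15. Stack: [-15]
STORE_FAST m → m=-15. Stack: []
LOAD_FAST_LOAD_FAST m,i → push -15,1. Stack: [-15, 1]
BINARY_OP - → -15 - 1 = -16. Stack: [-16]
STORE_FAST m → m=-16. Stack: []
LOAD_FAST i → push 1. Stack: [1]
LOAD_CONST → push 1. Stack: [1, 1]
BINARY_OP + → 1 + 1 = 2. Stack: [2]
STORE_FAST i → i=2. Stack: []
LOAD_FAST i → push 2. Stack: [2]
LOAD_CONST → push 2. Stack: [2, 2]
COMPARE_OP bool(<) → 2 vs 2 = False. Stack: [False]
POP_JUMP_IF_FALSE → pop False; jump. Stack: []
LOAD_FAST m → push -16. Stack: [-16]
RETURN_VALUE → return -16.

-16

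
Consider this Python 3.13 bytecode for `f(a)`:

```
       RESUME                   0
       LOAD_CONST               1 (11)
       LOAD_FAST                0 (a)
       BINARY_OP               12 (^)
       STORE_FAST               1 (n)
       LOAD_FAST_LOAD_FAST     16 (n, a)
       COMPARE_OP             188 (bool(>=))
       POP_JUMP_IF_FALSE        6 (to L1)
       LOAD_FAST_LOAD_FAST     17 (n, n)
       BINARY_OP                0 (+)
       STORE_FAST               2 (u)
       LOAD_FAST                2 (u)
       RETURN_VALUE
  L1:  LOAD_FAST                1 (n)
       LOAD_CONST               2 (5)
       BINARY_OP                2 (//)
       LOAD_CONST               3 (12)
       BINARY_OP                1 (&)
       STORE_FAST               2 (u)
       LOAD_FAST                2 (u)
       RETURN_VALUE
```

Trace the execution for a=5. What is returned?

28

LOAD_CONST → push 11. Stack: [11]
LOAD_FAST a → push 5. Stack: [11, 5]
BINARY_OP ^ → 11 ^ 5 = 14. Stack: [14]
STORE_FAST n → n=14. Stack: []
LOAD_FAST_LOAD_FAST n,a → push 14,5. Stack: [14, 5]
COMPARE_OP bool(>=) → 14 vs 5 = True. Stack: [True]
POP_JUMP_IF_FALSE → pop True; no jump. Stack: []
LOAD_FAST_LOAD_FAST n,n → push 14,14. Stack: [14, 14]
BINARY_OP + → 14 + 14 = 28. Stack: [28]
STORE_FAST u → u=28. Stack: []
LOAD_FAST u → push 28. Stack: [28]
RETURN_VALUE → return 28.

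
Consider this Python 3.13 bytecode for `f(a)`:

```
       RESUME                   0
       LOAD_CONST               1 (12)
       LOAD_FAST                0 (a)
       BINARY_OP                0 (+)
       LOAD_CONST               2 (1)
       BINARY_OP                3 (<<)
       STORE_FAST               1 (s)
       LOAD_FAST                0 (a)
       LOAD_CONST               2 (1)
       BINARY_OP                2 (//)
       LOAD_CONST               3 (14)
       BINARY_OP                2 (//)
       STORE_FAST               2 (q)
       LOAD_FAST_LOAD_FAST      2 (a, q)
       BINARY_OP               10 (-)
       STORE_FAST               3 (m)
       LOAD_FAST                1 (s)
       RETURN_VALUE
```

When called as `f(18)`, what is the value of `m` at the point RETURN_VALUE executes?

17

LOAD_CONST → push 12. Stack: [12]
LOAD_FAST a → push 18. Stack: [12, 18]
BINARY_OP + → 12 + 18 = 30. Stack: [30]
LOAD_CONST → push 1. Stack: [30, 1]
BINARY_OP << → 30 << 1 = 60. Stack: [60]
STORE_FAST s → s=60. Stack: []
LOAD_FAST a → push 18. Stack: [18]
LOAD_CONST → push 1. Stack: [18, 1]
BINARY_OP // → 18 // 1 = 18. Stack: [18]
LOAD_CONST → push 14. Stack: [18, 14]
BINARY_OP // → 18 // 14 = 1. Stack: [1]
STORE_FAST q → q=1. Stack: []
LOAD_FAST_LOAD_FAST a,q → push 18,1. Stack: [18, 1]
BINARY_OP - → 18 - 1 = 17. Stack: [17]
STORE_FAST m → m=17. Stack: []
LOAD_FAST s → push 60. Stack: [60]
RETURN_VALUE → return 60.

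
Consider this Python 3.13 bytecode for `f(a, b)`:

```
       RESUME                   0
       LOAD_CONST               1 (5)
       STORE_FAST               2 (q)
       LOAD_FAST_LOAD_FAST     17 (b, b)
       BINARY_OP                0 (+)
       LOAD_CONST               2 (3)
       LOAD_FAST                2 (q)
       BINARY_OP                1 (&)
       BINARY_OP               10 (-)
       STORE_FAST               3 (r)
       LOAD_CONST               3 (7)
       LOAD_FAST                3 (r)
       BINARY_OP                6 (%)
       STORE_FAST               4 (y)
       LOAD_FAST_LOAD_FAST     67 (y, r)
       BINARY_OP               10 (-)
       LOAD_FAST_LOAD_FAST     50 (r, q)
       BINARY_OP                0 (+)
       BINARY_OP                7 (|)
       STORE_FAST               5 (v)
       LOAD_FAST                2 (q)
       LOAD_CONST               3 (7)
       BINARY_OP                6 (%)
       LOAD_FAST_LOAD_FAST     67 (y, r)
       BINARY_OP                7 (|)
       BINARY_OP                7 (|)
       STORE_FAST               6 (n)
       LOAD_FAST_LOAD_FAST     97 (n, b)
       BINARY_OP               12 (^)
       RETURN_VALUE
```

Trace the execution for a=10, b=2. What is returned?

5

LOAD_CONST → push 5. Stack: [5]
STORE_FAST q → q=5. Stack: []
LOAD_FAST_LOAD_FAST b,b → push 2,2. Stack: [2, 2]
BINARY_OP + → 2 + 2 = 4. Stack: [4]
LOAD_CONST → push 3. Stack: [4, 3]
LOAD_FAST q → push 5. Stack: [4, 3, 5]
BINARY_OP & → 3 & 5 = 1. Stack: [4, 1]
BINARY_OP - → 4 - 1 = 3. Stack: [3]
STORE_FAST r → r=3. Stack: []
LOAD_CONST → push 7. Stack: [7]
LOAD_FAST r → push 3. Stack: [7, 3]
BINARY_OP % → 7 % 3 = 1. Stack: [1]
STORE_FAST y → y=1. Stack: []
LOAD_FAST_LOAD_FAST y,r → push 1,3. Stack: [1, 3]
BINARY_OP - → 1 - 3 = -2. Stack: [-2]
LOAD_FAST_LOAD_FAST r,q → push 3,5. Stack: [-2, 3, 5]
BINARY_OP + → 3 + 5 = 8. Stack: [-2, 8]
BINARY_OP | → -2 | 8 = -2. Stack: [-2]
STORE_FAST v → v=-2. Stack: []
LOAD_FAST q → push 5. Stack: [5]
LOAD_CONST → push 7. Stack: [5, 7]
BINARY_OP % → 5 % 7 = 5. Stack: [5]
LOAD_FAST_LOAD_FAST y,r → push 1,3. Stack: [5, 1, 3]
BINARY_OP | → 1 | 3 = 3. Stack: [5, 3]
BINARY_OP | → 5 | 3 = 7. Stack: [7]
STORE_FAST n → n=7. Stack: []
LOAD_FAST_LOAD_FAST n,b → push 7,2. Stack: [7, 2]
BINARY_OP ^ → 7 ^ 2 = 5. Stack: [5]
RETURN_VALUE → return 5.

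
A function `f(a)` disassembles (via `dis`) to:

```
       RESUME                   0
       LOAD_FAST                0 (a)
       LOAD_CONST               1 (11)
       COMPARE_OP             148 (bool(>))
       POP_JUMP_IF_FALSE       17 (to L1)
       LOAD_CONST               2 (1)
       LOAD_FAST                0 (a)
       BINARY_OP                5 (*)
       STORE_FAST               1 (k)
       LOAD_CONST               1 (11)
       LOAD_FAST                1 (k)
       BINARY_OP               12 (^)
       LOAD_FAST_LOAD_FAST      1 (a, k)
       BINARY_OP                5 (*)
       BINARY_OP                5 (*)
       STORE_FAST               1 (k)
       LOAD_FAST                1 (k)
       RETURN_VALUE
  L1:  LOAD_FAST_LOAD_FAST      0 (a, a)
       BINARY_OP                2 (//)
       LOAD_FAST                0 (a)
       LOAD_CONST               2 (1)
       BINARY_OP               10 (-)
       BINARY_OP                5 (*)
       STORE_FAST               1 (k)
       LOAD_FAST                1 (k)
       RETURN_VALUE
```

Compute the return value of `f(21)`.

13230

LOAD_FAST a → push 21. Stack: [21]
LOAD_CONST → push 11. Stack: [21, 11]
COMPARE_OP bool(>) → 21 vs 11 = True. Stack: [True]
POP_JUMP_IF_FALSE → pop True; no jump. Stack: []
LOAD_CONST → push 1. Stack: [1]
LOAD_FAST a → push 21. Stack: [1, 21]
BINARY_OP * → 1 * 21 = 21. Stack: [21]
STORE_FAST k → k=21. Stack: []
LOAD_CONST → push 11. Stack: [11]
LOAD_FAST k → push 21. Stack: [11, 21]
BINARY_OP ^ → 11 ^ 21 = 30. Stack: [30]
LOAD_FAST_LOAD_FAST a,k → push 21,21. Stack: [30, 21, 21]
BINARY_OP * → 21 * 21 = 441. Stack: [30, 441]
BINARY_OP * → 30 * 441 = 13230. Stack: [13230]
STORE_FAST k → k=13230. Stack: []
LOAD_FAST k → push 13230. Stack: [13230]
RETURN_VALUE → return 13230.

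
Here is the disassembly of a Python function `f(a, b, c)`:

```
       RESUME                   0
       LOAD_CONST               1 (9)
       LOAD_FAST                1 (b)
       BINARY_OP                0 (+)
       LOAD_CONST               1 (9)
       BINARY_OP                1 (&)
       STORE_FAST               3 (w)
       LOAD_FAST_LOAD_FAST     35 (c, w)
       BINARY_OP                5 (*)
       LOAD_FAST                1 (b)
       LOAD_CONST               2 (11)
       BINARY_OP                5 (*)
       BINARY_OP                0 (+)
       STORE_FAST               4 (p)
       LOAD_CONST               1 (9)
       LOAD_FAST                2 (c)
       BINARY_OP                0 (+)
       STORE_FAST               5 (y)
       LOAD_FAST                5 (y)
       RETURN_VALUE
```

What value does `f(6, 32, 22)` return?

31

LOAD_CONST → push 9. Stack: [9]
LOAD_FAST b → push 32. Stack: [9, 32]
BINARY_OP + → 9 + 32 = 41. Stack: [41]
LOAD_CONST → push 9. Stack: [41, 9]
BINARY_OP & → 41 & 9 = 9. Stack: [9]
STORE_FAST w → w=9. Stack: []
LOAD_FAST_LOAD_FAST c,w → push 22,9. Stack: [22, 9]
BINARY_OP * → 22 * 9 = 198. Stack: [198]
LOAD_FAST b → push 32. Stack: [198, 32]
LOAD_CONST → push 11. Stack: [198, 32, 11]
BINARY_OP * → 32 * 11 = 352. Stack: [198, 352]
BINARY_OP + → 198 + 352 = 550. Stack: [550]
STORE_FAST p → p=550. Stack: []
LOAD_CONST → push 9. Stack: [9]
LOAD_FAST c → push 22. Stack: [9, 22]
BINARY_OP + → 9 + 22 = 31. Stack: [31]
STORE_FAST y → y=31. Stack: []
LOAD_FAST y → push 31. Stack: [31]
RETURN_VALUE → return 31.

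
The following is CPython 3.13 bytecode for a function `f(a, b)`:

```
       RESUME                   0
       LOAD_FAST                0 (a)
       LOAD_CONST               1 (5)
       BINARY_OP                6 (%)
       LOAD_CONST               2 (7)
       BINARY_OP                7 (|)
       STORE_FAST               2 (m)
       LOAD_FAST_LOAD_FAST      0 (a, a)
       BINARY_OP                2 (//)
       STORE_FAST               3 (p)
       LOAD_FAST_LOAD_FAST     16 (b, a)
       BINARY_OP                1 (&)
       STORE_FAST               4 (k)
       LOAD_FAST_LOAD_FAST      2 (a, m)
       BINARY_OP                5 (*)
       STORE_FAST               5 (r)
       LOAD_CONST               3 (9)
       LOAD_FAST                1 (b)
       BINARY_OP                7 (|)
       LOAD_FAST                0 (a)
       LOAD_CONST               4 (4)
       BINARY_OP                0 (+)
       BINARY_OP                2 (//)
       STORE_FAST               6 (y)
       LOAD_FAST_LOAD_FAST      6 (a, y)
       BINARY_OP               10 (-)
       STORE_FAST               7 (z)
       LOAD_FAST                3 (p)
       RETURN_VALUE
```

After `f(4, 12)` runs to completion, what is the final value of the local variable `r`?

LOAD_FAST a → push 4. Stack: [4]
LOAD_CONST → push 5. Stack: [4, 5]
BINARY_OP % → 4 % 5 = 4. Stack: [4]
LOAD_CONST → push 7. Stack: [4, 7]
BINARY_OP | → 4 | 7 = 7. Stack: [7]
STORE_FAST m → m=7. Stack: []
LOAD_FAST_LOAD_FAST a,a → push 4,4. Stack: [4, 4]
BINARY_OP // → 4 // 4 = 1. Stack: [1]
STORE_FAST p → p=1. Stack: []
LOAD_FAST_LOAD_FAST b,a → push 12,4. Stack: [12, 4]
BINARY_OP & → 12 & 4 = 4. Stack: [4]
STORE_FAST k → k=4. Stack: []
LOAD_FAST_LOAD_FAST a,m → push 4,7. Stack: [4, 7]
BINARY_OP * → 4 * 7 = 28. Stack: [28]
STORE_FAST r → r=28. Stack: []
LOAD_CONST → push 9. Stack: [9]
LOAD_FAST b → push 12. Stack: [9, 12]
BINARY_OP | → 9 | 12 = 13. Stack: [13]
LOAD_FAST a → push 4. Stack: [13, 4]
LOAD_CONST → push 4. Stack: [13, 4, 4]
BINARY_OP + → 4 + 4 = 8. Stack: [13, 8]
BINARY_OP // → 13 // 8 = 1. Stack: [1]
STORE_FAST y → y=1. Stack: []
LOAD_FAST_LOAD_FAST a,y → push 4,1. Stack: [4, 1]
BINARY_OP - → 4 - 1 = 3. Stack: [3]
STORE_FAST z → z=3. Stack: []
LOAD_FAST p → push 1. Stack: [1]
RETURN_VALUE → return 1.

28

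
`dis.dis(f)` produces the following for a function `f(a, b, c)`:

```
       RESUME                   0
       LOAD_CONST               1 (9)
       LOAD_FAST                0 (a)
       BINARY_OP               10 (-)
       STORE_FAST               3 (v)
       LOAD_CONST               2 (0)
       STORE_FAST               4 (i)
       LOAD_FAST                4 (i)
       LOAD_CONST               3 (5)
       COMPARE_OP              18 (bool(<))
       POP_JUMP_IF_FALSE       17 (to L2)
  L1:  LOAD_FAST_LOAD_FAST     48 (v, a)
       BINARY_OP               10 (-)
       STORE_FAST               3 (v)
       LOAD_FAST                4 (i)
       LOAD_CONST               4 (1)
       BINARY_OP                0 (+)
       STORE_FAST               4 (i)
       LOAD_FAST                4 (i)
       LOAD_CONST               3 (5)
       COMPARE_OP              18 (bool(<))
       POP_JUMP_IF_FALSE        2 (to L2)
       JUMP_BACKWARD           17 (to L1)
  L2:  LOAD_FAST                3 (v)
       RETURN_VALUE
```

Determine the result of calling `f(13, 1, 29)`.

LOAD_CONST → push 9
LOAD_FAST a → push 13
BINARY_OP - → 9 - 13 = -4
STORE_FAST v → v=-4
LOAD_CONST → push 0
STORE_FAST i → i=0
LOAD_FAST i → push 0
LOAD_CONST → push 5
COMPARE_OP bool(<) → 0 vs 5 = True
POP_JUMP_IF_FALSE → pop True; no jump
LOAD_FAST_LOAD_FAST v,a → push -4,13
BINARY_OP - → -4 - 13 = -17
STORE_FAST v → v=-17
LOAD_FAST i → push 0
LOAD_CONST → push 1
BINARY_OP + → 0 + 1 = 1
STORE_FAST i → i=1
LOAD_FAST i → push 1
LOAD_CONST → push 5
COMPARE_OP bool(<) → 1 vs 5 = True
POP_JUMP_IF_FALSE → pop True; no jump
LOAD_FAST_LOAD_FAST v,a → push -17,13
BINARY_OP - → -17 - 13 = -30
STORE_FAST v → v=-30
LOAD_FAST i → push 1
LOAD_CONST → push 1
BINARY_OP + → 1 + 1 = 2
STORE_FAST i → i=2
LOAD_FAST i → push 2
LOAD_CONST → push 5
COMPARE_OP bool(<) → 2 vs 5 = True
POP_JUMP_IF_FALSE → pop True; no jump
LOAD_FAST_LOAD_FAST v,a → push -30,13
BINARY_OP - → -30 - 13 = -43
STORE_FAST v → v=-43
LOAD_FAST i → push 2
LOAD_CONST → push 1
BINARY_OP + → 2 + 1 = 3
STORE_FAST i → i=3
LOAD_FAST i → push 3
LOAD_CONST → push 5
COMPARE_OP bool(<) → 3 vs 5 = True
POP_JUMP_IF_FALSE → pop True; no jump
LOAD_FAST_LOAD_FAST v,a → push -43,13
BINARY_OP - → -43 - 13 = -56
STORE_FAST v → v=-56
LOAD_FAST i → push 3
LOAD_CONST → push 1
BINARY_OP + → 3 + 1 = 4
STORE_FAST i → i=4
LOAD_FAST i → push 4
LOAD_CONST → push 5
COMPARE_OP bool(<) → 4 vs 5 = True
POP_JUMP_IF_FALSE → pop True; no jump
LOAD_FAST_LOAD_FAST v,a → push -56,13
BINARY_OP - → -56 - 13 = -69
STORE_FAST v → v=-69
LOAD_FAST i → push 4
LOAD_CONST → push 1
BINARY_OP + → 4 + 1 = 5
STORE_FAST i → i=5
LOAD_FAST i → push 5
LOAD_CONST → push 5
COMPARE_OP bool(<) → 5 vs 5 = False
POP_JUMP_IF_FALSE → pop False; jump
LOAD_FAST v → push -69
RETURN_VALUE → return -69.

-69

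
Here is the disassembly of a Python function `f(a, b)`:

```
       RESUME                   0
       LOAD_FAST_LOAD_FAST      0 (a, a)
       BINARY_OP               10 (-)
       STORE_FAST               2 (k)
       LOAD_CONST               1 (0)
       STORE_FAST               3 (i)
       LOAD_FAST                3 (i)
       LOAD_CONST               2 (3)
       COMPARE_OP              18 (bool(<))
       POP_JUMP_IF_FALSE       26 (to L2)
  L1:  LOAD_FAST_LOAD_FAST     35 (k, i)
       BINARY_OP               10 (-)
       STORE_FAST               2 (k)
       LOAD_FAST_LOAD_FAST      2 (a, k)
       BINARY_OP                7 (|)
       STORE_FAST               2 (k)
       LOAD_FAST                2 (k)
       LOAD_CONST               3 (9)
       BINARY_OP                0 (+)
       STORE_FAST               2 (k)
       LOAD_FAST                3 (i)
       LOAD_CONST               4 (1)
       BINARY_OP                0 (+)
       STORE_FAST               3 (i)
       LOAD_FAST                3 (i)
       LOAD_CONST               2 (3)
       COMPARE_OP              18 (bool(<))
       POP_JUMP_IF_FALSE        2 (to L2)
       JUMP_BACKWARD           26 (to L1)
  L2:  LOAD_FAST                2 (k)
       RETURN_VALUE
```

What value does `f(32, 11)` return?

56

LOAD_FAST_LOAD_FAST a,a → push 32,32. Stack: [32, 32]
BINARY_OP - → 32 - 32 = 0. Stack: [0]
STORE_FAST k → k=0. Stack: []
LOAD_CONST → push 0. Stack: [0]
STORE_FAST i → i=0. Stack: []
LOAD_FAST i → push 0. Stack: [0]
LOAD_CONST → push 3. Stack: [0, 3]
COMPARE_OP bool(<) → 0 vs 3 = True. Stack: [True]
POP_JUMP_IF_FALSE → pop True; no jump. Stack: []
LOAD_FAST_LOAD_FAST k,i → push 0,0. Stack: [0, 0]
BINARY_OP - → 0 - 0 = 0. Stack: [0]
STORE_FAST k → k=0. Stack: []
LOAD_FAST_LOAD_FAST a,k → push 32,0. Stack: [32, 0]
BINARY_OP | → 32 | 0 = 32. Stack: [32]
STORE_FAST k → k=32. Stack: []
LOAD_FAST k → push 32. Stack: [32]
LOAD_CONST → push 9. Stack: [32, 9]
BINARY_OP + → 32 + 9 = 41. Stack: [41]
STORE_FAST k → k=41. Stack: []
LOAD_FAST i → push 0. Stack: [0]
LOAD_CONST → push 1. Stack: [0, 1]
BINARY_OP + → 0 + 1 = 1. Stack: [1]
STORE_FAST i → i=1. Stack: []
LOAD_FAST i → push 1. Stack: [1]
LOAD_CONST → push 3. Stack: [1, 3]
COMPARE_OP bool(<) → 1 vs 3 = True. Stack: [True]
POP_JUMP_IF_FALSE → pop True; no jump. Stack: []
LOAD_FAST_LOAD_FAST k,i → push 41,1. Stack: [41, 1]
BINARY_OP - → 41 - 1 = 40. Stack: [40]
STORE_FAST k → k=40. Stack: []
LOAD_FAST_LOAD_FAST a,k → push 32,40. Stack: [32, 40]
BINARY_OP | → 32 | 40 = 40. Stack: [40]
STORE_FAST k → k=40. Stack: []
LOAD_FAST k → push 40. Stack: [40]
LOAD_CONST → push 9. Stack: [40, 9]
BINARY_OP + → 40 + 9 = 49. Stack: [49]
STORE_FAST k → k=49. Stack: []
LOAD_FAST i → push 1. Stack: [1]
LOAD_CONST → push 1. Stack: [1, 1]
BINARY_OP + → 1 + 1 = 2. Stack: [2]
STORE_FAST i → i=2. Stack: []
LOAD_FAST i → push 2. Stack: [2]
LOAD_CONST → push 3. Stack: [2, 3]
COMPARE_OP bool(<) → 2 vs 3 = True. Stack: [True]
POP_JUMP_IF_FALSE → pop True; no jump. Stack: []
LOAD_FAST_LOAD_FAST k,i → push 49,2. Stack: [49, 2]
BINARY_OP - → 49 - 2 = 47. Stack: [47]
STORE_FAST k → k=47. Stack: []
LOAD_FAST_LOAD_FAST a,k → push 32,47. Stack: [32, 47]
BINARY_OP | → 32 | 47 = 47. Stack: [47]
STORE_FAST k → k=47. Stack: []
LOAD_FAST k → push 47. Stack: [47]
LOAD_CONST → push 9. Stack: [47, 9]
BINARY_OP + → 47 + 9 = 56. Stack: [56]
STORE_FAST k → k=56. Stack: []
LOAD_FAST i → push 2. Stack: [2]
LOAD_CONST → push 1. Stack: [2, 1]
BINARY_OP + → 2 + 1 = 3. Stack: [3]
STORE_FAST i → i=3. Stack: []
LOAD_FAST i → push 3. Stack: [3]
LOAD_CONST → push 3. Stack: [3, 3]
COMPARE_OP bool(<) → 3 vs 3 = False. Stack: [False]
POP_JUMP_IF_FALSE → pop False; jump. Stack: []
LOAD_FAST k → push 56. Stack: [56]
RETURN_VALUE → return 56.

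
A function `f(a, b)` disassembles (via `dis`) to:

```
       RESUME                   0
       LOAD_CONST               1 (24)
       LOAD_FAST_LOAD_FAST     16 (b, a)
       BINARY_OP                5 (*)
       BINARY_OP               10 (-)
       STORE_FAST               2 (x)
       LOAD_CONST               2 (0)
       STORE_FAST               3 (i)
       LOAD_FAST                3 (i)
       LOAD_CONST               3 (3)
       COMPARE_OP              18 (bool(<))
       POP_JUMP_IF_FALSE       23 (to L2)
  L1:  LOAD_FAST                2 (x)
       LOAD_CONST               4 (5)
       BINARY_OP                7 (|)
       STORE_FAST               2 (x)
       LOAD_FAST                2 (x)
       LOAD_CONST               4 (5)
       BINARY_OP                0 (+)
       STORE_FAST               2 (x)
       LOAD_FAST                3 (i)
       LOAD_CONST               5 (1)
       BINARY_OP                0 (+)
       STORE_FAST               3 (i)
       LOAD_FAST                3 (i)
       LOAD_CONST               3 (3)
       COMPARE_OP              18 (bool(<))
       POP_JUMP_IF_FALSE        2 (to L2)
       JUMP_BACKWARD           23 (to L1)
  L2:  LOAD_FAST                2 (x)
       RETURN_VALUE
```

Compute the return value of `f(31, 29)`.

-854

LOAD_CONST → push 24. Stack: [24]
LOAD_FAST_LOAD_FAST b,a → push 29,31. Stack: [24, 29, 31]
BINARY_OP * → 29 * 31 = 899. Stack: [24, 899]
BINARY_OP - → 24 - 899 = -875. Stack: [-875]
STORE_FAST x → x=-875. Stack: []
LOAD_CONST → push 0. Stack: [0]
STORE_FAST i → i=0. Stack: []
LOAD_FAST i → push 0. Stack: [0]
LOAD_CONST → push 3. Stack: [0, 3]
COMPARE_OP bool(<) → 0 vs 3 = True. Stack: [True]
POP_JUMP_IF_FALSE → pop True; no jump. Stack: []
LOAD_FAST x → push -875. Stack: [-875]
LOAD_CONST → push 5. Stack: [-875, 5]
BINARY_OP | → -875 | 5 = -875. Stack: [-875]
STORE_FAST x → x=-875. Stack: []
LOAD_FAST x → push -875. Stack: [-875]
LOAD_CONST → push 5. Stack: [-875, 5]
BINARY_OP + → -875 + 5 = -870. Stack: [-870]
STORE_FAST x → x=-870. Stack: []
LOAD_FAST i → push 0. Stack: [0]
LOAD_CONST → push 1. Stack: [0, 1]
BINARY_OP + → 0 + 1 = 1. Stack: [1]
STORE_FAST i → i=1. Stack: []
LOAD_FAST i → push 1. Stack: [1]
LOAD_CONST → push 3. Stack: [1, 3]
COMPARE_OP bool(<) → 1 vs 3 = True. Stack: [True]
POP_JUMP_IF_FALSE → pop True; no jump. Stack: []
LOAD_FAST x → push -870. Stack: [-870]
LOAD_CONST → push 5. Stack: [-870, 5]
BINARY_OP | → -870 | 5 = -865. Stack: [-865]
STORE_FAST x → x=-865. Stack: []
LOAD_FAST x → push -865. Stack: [-865]
LOAD_CONST → push 5. Stack: [-865, 5]
BINARY_OP + → -865 + 5 = -860. Stack: [-860]
STORE_FAST x → x=-860. Stack: []
LOAD_FAST i → push 1. Stack: [1]
LOAD_CONST → push 1. Stack: [1, 1]
BINARY_OP + → 1 + 1 = 2. Stack: [2]
STORE_FAST i → i=2. Stack: []
LOAD_FAST i → push 2. Stack: [2]
LOAD_CONST → push 3. Stack: [2, 3]
COMPARE_OP bool(<) → 2 vs 3 = True. Stack: [True]
POP_JUMP_IF_FALSE → pop True; no jump. Stack: []
LOAD_FAST x → push -860. Stack: [-860]
LOAD_CONST → push 5. Stack: [-860, 5]
BINARY_OP | → -860 | 5 = -859. Stack: [-859]
STORE_FAST x → x=-859. Stack: []
LOAD_FAST x → push -859. Stack: [-859]
LOAD_CONST → push 5. Stack: [-859, 5]
BINARY_OP + → -859 + 5 = -854. Stack: [-854]
STORE_FAST x → x=-854. Stack: []
LOAD_FAST i → push 2. Stack: [2]
LOAD_CONST → push 1. Stack: [2, 1]
BINARY_OP + → 2 + 1 = 3. Stack: [3]
STORE_FAST i → i=3. Stack: []
LOAD_FAST i → push 3. Stack: [3]
LOAD_CONST → push 3. Stack: [3, 3]
COMPARE_OP bool(<) → 3 vs 3 = False. Stack: [False]
POP_JUMP_IF_FALSE → pop False; jump. Stack: []
LOAD_FAST x → push -854. Stack: [-854]
RETURN_VALUE → return -854.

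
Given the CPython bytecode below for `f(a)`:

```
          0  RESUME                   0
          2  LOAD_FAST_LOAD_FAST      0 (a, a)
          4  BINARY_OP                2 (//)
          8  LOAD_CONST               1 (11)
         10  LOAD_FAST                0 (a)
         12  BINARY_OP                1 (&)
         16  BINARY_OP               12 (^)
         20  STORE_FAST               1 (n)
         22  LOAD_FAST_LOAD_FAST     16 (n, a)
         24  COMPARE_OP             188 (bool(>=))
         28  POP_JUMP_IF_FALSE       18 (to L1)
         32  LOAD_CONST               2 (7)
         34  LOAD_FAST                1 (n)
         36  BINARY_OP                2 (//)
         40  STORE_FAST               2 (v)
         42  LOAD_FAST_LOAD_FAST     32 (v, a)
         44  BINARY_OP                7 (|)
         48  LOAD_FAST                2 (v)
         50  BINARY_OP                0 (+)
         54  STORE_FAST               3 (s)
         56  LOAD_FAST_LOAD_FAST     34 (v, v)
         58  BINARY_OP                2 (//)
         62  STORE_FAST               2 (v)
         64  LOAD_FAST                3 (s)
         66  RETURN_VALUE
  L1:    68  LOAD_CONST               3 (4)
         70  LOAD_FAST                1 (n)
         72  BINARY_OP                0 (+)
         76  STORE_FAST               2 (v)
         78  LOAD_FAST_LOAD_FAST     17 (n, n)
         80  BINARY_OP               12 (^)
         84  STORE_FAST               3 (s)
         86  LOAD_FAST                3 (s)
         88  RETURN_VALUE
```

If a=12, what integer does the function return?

LOAD_FAST_LOAD_FAST a,a → push 12,12. Stack: [12, 12]
BINARY_OP // → 12 // 12 = 1. Stack: [1]
LOAD_CONST → push 11. Stack: [1, 11]
LOAD_FAST a → push 12. Stack: [1, 11, 12]
BINARY_OP & → 11 & 12 = 8. Stack: [1, 8]
BINARY_OP ^ → 1 ^ 8 = 9. Stack: [9]
STORE_FAST n → n=9. Stack: []
LOAD_FAST_LOAD_FAST n,a → push 9,12. Stack: [9, 12]
COMPARE_OP bool(>=) → 9 vs 12 = False. Stack: [False]
POP_JUMP_IF_FALSE → pop False; jump. Stack: []
LOAD_CONST → push 4. Stack: [4]
LOAD_FAST n → push 9. Stack: [4, 9]
BINARY_OP + → 4 + 9 = 13. Stack: [13]
STORE_FAST v → v=13. Stack: []
LOAD_FAST_LOAD_FAST n,n → push 9,9. Stack: [9, 9]
BINARY_OP ^ → 9 ^ 9 = 0. Stack: [0]
STORE_FAST s → s=0. Stack: []
LOAD_FAST s → push 0. Stack: [0]
RETURN_VALUE → return 0.

0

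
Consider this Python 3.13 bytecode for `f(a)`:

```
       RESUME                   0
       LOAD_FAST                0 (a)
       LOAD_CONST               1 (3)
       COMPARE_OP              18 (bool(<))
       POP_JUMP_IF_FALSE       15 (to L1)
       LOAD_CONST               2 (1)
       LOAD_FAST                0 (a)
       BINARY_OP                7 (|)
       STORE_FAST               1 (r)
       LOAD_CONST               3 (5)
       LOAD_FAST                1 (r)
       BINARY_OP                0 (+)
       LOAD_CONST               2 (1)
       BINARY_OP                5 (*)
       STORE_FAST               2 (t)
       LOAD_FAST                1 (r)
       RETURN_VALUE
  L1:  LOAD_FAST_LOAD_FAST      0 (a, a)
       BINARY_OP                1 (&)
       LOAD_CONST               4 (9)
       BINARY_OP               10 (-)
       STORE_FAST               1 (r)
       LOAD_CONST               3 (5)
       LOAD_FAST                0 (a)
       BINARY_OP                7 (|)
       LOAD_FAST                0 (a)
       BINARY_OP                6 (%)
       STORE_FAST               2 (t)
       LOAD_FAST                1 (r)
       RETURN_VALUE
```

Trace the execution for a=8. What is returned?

-1

LOAD_FAST a → push 8. Stack: [8]
LOAD_CONST → push 3. Stack: [8, 3]
COMPARE_OP bool(<) → 8 vs 3 = False. Stack: [False]
POP_JUMP_IF_FALSE → pop False; jump. Stack: []
LOAD_FAST_LOAD_FAST a,a → push 8,8. Stack: [8, 8]
BINARY_OP & → 8 & 8 = 8. Stack: [8]
LOAD_CONST → push 9. Stack: [8, 9]
BINARY_OP - → 8 - 9 = -1. Stack: [-1]
STORE_FAST r → r=-1. Stack: []
LOAD_CONST → push 5. Stack: [5]
LOAD_FAST a → push 8. Stack: [5, 8]
BINARY_OP | → 5 | 8 = 13. Stack: [13]
LOAD_FAST a → push 8. Stack: [13, 8]
BINARY_OP % → 13 % 8 = 5. Stack: [5]
STORE_FAST t → t=5. Stack: []
LOAD_FAST r → push -1. Stack: [-1]
RETURN_VALUE → return -1.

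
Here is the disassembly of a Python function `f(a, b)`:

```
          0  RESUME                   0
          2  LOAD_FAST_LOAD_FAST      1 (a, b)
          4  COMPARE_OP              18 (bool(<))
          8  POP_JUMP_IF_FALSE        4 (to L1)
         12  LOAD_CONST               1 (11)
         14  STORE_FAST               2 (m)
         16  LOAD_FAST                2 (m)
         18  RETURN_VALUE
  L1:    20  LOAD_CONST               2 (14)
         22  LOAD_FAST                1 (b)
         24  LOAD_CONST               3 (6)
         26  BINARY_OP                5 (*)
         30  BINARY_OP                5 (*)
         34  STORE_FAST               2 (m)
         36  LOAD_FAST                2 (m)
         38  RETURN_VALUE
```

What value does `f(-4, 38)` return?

11

LOAD_FAST_LOAD_FAST a,b → push -4,38. Stack: [-4, 38]
COMPARE_OP bool(<) → -4 vs 38 = True. Stack: [True]
POP_JUMP_IF_FALSE → pop True; no jump. Stack: []
LOAD_CONST → push 11. Stack: [11]
STORE_FAST m → m=11. Stack: []
LOAD_FAST m → push 11. Stack: [11]
RETURN_VALUE → return 11.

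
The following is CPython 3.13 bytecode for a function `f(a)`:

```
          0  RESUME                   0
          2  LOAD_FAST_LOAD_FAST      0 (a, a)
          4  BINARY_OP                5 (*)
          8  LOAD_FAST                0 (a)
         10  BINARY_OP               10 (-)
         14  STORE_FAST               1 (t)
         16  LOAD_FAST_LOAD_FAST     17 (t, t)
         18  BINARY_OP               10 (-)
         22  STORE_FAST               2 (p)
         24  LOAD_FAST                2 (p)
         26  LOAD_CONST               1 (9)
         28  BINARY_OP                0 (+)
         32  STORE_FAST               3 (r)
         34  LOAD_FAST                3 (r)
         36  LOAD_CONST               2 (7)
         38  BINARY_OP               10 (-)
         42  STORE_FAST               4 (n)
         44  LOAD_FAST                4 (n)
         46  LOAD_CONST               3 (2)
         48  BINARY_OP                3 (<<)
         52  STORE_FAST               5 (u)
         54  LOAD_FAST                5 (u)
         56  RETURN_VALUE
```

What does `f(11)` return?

8

LOAD_FAST_LOAD_FAST a,a → push 11,11. Stack: [11, 11]
BINARY_OP * → 11 * 11 = 121. Stack: [121]
LOAD_FAST a → push 11. Stack: [121, 11]
BINARY_OP - → 121 - 11 = 110. Stack: [110]
STORE_FAST t → t=110. Stack: []
LOAD_FAST_LOAD_FAST t,t → push 110,110. Stack: [110, 110]
BINARY_OP - → 110 - 110 = 0. Stack: [0]
STORE_FAST p → p=0. Stack: []
LOAD_FAST p → push 0. Stack: [0]
LOAD_CONST → push 9. Stack: [0, 9]
BINARY_OP + → 0 + 9 = 9. Stack: [9]
STORE_FAST r → r=9. Stack: []
LOAD_FAST r → push 9. Stack: [9]
LOAD_CONST → push 7. Stack: [9, 7]
BINARY_OP - → 9 - 7 = 2. Stack: [2]
STORE_FAST n → n=2. Stack: []
LOAD_FAST n → push 2. Stack: [2]
LOAD_CONST → push 2. Stack: [2, 2]
BINARY_OP << → 2 << 2 = 8. Stack: [8]
STORE_FAST u → u=8. Stack: []
LOAD_FAST u → push 8. Stack: [8]
RETURN_VALUE → return 8.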